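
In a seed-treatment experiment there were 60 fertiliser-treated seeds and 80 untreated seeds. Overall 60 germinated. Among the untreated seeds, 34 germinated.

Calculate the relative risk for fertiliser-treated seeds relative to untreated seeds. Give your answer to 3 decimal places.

fertiliser-treated seeds with the outcome: 60 − 34 = 26
fertiliser-treated seeds without the outcome: 60 − 26 = 34
untreated seeds without the outcome: 80 − 34 = 46
risk, fertiliser-treated seeds = 26/60 = 0.4333
risk, untreated seeds = 34/80 = 0.4250
RR = 0.4333 / 0.4250 = 1.020

RR = 1.020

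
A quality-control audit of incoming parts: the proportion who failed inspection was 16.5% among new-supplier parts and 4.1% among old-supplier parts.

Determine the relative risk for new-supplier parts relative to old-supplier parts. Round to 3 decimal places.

RR = 0.16500 / 0.04100 = 4.024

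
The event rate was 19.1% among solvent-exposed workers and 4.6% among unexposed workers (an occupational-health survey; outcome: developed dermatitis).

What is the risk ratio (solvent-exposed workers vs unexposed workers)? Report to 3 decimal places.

RR = 0.19100 / 0.04600 = 4.152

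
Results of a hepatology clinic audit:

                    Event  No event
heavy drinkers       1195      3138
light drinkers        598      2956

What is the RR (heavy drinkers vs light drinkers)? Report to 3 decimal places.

RR ≈ 1.639

risk, heavy drinkers = 1195/4333 = 0.2758
risk, light drinkers = 598/3554 = 0.1683
RR = 0.2758 / 0.1683 = 1.639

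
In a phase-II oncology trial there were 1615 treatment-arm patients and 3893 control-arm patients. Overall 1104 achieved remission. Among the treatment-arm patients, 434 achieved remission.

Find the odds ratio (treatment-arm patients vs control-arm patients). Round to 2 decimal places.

1.77

treatment-arm patients without the outcome: 1615 − 434 = 1181
control-arm patients with the outcome: 1104 − 434 = 670
control-arm patients without the outcome: 3893 − 670 = 3223
OR = (434 × 3223) / (1181 × 670) = 1398782/791270 ≈ 1.77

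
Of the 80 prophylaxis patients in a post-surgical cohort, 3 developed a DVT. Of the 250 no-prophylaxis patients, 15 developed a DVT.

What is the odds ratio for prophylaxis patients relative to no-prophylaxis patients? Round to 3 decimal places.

odds, prophylaxis patients = 3/77 = 0.03896
odds, no-prophylaxis patients = 15/235 = 0.06383
OR = 0.03896 / 0.06383 = 0.610

0.610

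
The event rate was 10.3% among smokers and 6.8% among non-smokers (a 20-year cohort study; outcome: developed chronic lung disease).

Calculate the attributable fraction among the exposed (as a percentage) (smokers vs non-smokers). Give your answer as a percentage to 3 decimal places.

AR% = (0.1030 − 0.0680) / 0.1030 = 0.3398 → 33.981%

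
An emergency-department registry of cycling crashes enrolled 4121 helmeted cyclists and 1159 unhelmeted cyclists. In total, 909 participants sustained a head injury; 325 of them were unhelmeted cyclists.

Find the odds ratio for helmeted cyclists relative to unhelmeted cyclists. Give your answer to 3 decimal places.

helmeted cyclists with the outcome: 909 − 325 = 584
helmeted cyclists without the outcome: 4121 − 584 = 3537
unhelmeted cyclists without the outcome: 1159 − 325 = 834
odds, helmeted cyclists = 584/3537 = 0.1651
odds, unhelmeted cyclists = 325/834 = 0.3897
OR = 0.1651 / 0.3897 = 0.424

OR = 0.424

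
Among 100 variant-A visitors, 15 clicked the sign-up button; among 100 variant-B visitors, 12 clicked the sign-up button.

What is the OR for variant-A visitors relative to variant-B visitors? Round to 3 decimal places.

odds, variant-A visitors = 15/85 = 0.1765
odds, variant-B visitors = 12/88 = 0.1364
OR = 0.1765 / 0.1364 = 1.294

OR ≈ 1.294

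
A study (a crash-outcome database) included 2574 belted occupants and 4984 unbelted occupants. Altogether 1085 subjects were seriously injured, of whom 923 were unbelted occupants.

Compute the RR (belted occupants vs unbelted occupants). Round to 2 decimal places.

belted occupants with the outcome: 1085 − 923 = 162
belted occupants without the outcome: 2574 − 162 = 2412
unbelted occupants without the outcome: 4984 − 923 = 4061
risk, belted occupants = 162/2574 = 0.0629
risk, unbelted occupants = 923/4984 = 0.1852
RR = 0.0629 / 0.1852 = 0.34

RR ≈ 0.34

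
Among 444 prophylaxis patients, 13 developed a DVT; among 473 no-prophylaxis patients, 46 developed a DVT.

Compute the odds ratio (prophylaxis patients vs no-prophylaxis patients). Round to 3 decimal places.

odds, prophylaxis patients = 13/431 = 0.03016
odds, no-prophylaxis patients = 46/427 = 0.10773
OR = 0.03016 / 0.10773 = 0.280

OR = 0.280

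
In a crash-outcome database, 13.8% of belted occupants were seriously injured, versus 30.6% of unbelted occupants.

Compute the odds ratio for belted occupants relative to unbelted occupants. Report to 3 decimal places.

OR = 0.363

odds, belted occupants = 0.1380/0.8620 = 0.1601
odds, unbelted occupants = 0.3060/0.6940 = 0.4409
OR = 0.1601 / 0.4409 = 0.363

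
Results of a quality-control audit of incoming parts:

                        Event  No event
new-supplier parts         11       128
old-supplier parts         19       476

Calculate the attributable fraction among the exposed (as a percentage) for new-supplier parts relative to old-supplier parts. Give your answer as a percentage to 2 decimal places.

AR%: 51.50%

risk, new-supplier parts = 11/139 = 0.07914
risk, old-supplier parts = 19/495 = 0.03838
AR% = (0.07914 − 0.03838) / 0.07914 = 0.5150 → 51.50%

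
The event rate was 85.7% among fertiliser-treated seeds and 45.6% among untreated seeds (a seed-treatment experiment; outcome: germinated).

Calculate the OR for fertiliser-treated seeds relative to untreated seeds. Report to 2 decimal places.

7.15

odds, fertiliser-treated seeds = 0.8570/0.1430 = 5.9930
odds, untreated seeds = 0.4560/0.5440 = 0.8382
OR = 5.9930 / 0.8382 = 7.15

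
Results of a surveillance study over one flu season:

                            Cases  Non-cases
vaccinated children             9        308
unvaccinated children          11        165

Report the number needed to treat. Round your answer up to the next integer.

risk, vaccinated children = 9/317 = 0.028391
risk, unvaccinated children = 11/176 = 0.062500
absolute risk difference = 0.034109
1 / 0.034109 = 29.318 → round up → 30

30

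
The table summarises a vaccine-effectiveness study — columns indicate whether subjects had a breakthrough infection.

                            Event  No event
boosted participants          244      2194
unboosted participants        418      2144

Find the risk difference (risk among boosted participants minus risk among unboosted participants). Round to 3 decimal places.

risk, boosted participants = 244/2438 = 0.1001
risk, unboosted participants = 418/2562 = 0.1632
risk difference = 0.1001 − 0.1632 = -0.063

RD: -0.063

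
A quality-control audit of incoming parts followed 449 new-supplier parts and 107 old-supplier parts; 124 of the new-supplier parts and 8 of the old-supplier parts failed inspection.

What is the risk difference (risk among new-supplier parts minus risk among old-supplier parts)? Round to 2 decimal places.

risk, new-supplier parts = 124/449 = 0.2762
risk, old-supplier parts = 8/107 = 0.0748
risk difference = 0.2762 − 0.0748 = 0.20

RD ≈ 0.20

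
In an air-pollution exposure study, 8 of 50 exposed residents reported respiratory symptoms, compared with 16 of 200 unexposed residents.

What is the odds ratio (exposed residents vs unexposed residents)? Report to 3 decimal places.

OR = (8 × 184) / (42 × 16) = 1472/672 ≈ 2.190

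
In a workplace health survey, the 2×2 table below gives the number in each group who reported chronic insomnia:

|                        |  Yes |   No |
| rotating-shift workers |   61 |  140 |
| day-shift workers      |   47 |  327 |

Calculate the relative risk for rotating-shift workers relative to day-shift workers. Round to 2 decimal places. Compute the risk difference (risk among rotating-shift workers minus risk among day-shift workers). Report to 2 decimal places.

risk, rotating-shift workers = 61/201 = 0.3035
risk, day-shift workers = 47/374 = 0.1257
RR = 0.3035 / 0.1257 = 2.41
risk difference = 0.3035 − 0.1257 = 0.18

RR = 2.41; RD = 0.18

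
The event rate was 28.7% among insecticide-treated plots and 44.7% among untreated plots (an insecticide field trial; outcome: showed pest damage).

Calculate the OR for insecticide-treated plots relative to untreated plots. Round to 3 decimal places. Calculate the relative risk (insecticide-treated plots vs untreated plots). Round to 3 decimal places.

odds, insecticide-treated plots = 0.2870/0.7130 = 0.4025
odds, untreated plots = 0.4470/0.5530 = 0.8083
OR = 0.4025 / 0.8083 = 0.498
RR = 0.2870 / 0.4470 = 0.642

OR = 0.498; RR = 0.642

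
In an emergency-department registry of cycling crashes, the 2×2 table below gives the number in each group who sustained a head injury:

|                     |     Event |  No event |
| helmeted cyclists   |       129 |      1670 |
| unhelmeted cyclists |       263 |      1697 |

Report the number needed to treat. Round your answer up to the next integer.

NNT: 17

risk, helmeted cyclists = 129/1799 = 0.071707
risk, unhelmeted cyclists = 263/1960 = 0.134184
absolute risk difference = 0.062477
1 / 0.062477 = 16.006 → round up → 17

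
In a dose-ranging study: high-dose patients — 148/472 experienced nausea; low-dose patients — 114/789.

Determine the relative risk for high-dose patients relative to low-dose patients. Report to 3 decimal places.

risk, high-dose patients = 148/472 = 0.3136
risk, low-dose patients = 114/789 = 0.1445
RR = 0.3136 / 0.1445 = 2.170

2.170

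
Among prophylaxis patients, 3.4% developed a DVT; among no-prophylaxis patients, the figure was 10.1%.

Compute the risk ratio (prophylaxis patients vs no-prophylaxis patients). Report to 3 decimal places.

RR = 0.03400 / 0.10100 = 0.337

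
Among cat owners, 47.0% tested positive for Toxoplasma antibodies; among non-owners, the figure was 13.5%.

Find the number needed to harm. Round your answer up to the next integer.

NNH ≈ 3

absolute risk difference = 0.335000
1 / 0.335000 = 2.985 → round up → 3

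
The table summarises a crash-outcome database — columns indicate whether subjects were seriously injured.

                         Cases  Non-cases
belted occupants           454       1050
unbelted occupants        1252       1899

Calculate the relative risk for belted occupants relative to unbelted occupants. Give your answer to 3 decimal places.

RR = 0.760

risk, belted occupants = 454/1504 = 0.3019
risk, unbelted occupants = 1252/3151 = 0.3973
RR = 0.3019 / 0.3973 = 0.760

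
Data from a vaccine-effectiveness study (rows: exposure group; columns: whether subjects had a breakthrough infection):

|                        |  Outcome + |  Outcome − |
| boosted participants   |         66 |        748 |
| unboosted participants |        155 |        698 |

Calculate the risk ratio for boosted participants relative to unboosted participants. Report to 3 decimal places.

risk, boosted participants = 66/814 = 0.0811
risk, unboosted participants = 155/853 = 0.1817
RR = 0.0811 / 0.1817 = 0.446

RR ≈ 0.446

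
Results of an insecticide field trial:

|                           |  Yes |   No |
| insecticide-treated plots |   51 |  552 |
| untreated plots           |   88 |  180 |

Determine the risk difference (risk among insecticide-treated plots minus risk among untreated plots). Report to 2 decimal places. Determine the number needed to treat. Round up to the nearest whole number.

risk, insecticide-treated plots = 51/603 = 0.0846
risk, untreated plots = 88/268 = 0.3284
risk difference = 0.0846 − 0.3284 = -0.24
absolute risk difference = 0.243781
1 / 0.243781 = 4.102 → round up → 5

RD = -0.24; NNT = 5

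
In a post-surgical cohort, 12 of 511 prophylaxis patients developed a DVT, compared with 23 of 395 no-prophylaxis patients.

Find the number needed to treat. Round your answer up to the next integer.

NNT = 29

risk, prophylaxis patients = 12/511 = 0.023483
risk, no-prophylaxis patients = 23/395 = 0.058228
absolute risk difference = 0.034744
1 / 0.034744 = 28.782 → round up → 29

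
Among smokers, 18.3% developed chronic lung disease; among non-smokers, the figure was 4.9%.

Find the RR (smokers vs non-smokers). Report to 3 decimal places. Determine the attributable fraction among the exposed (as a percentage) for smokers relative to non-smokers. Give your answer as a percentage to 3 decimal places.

RR = 3.735; AR% = 73.224%

RR = 0.18300 / 0.04900 = 3.735
AR% = (0.18300 − 0.04900) / 0.18300 = 0.7322 → 73.224%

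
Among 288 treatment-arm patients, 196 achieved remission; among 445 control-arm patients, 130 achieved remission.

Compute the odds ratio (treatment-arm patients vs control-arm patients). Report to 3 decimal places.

OR = (196 × 315) / (92 × 130) = 61740/11960 ≈ 5.162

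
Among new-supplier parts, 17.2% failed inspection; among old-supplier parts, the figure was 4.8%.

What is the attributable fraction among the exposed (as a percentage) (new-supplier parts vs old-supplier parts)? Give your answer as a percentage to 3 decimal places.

AR% = (0.17200 − 0.04800) / 0.17200 = 0.7209 → 72.093%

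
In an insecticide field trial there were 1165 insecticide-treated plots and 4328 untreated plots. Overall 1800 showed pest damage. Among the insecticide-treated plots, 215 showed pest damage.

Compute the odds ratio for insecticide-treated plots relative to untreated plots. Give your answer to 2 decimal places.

0.39

insecticide-treated plots without the outcome: 1165 − 215 = 950
untreated plots with the outcome: 1800 − 215 = 1585
untreated plots without the outcome: 4328 − 1585 = 2743
odds, insecticide-treated plots = 215/950 = 0.2263
odds, untreated plots = 1585/2743 = 0.5778
OR = 0.2263 / 0.5778 = 0.39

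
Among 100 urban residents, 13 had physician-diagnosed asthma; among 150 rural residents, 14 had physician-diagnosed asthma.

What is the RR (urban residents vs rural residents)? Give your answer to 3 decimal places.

1.393

risk, urban residents = 13/100 = 0.1300
risk, rural residents = 14/150 = 0.0933
RR = 0.1300 / 0.0933 = 1.393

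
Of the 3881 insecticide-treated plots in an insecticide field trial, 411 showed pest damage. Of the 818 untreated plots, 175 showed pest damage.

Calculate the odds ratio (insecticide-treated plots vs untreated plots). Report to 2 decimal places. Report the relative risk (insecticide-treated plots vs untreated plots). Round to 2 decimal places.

OR = 0.44; RR = 0.50

OR = (411 × 643) / (3470 × 175) = 264273/607250 ≈ 0.44
risk, insecticide-treated plots = 411/3881 = 0.1059
risk, untreated plots = 175/818 = 0.2139
RR = 0.1059 / 0.2139 = 0.50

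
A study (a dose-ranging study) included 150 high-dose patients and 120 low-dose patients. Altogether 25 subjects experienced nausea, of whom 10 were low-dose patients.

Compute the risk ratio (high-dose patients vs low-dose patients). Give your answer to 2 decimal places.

high-dose patients with the outcome: 25 − 10 = 15
high-dose patients without the outcome: 150 − 15 = 135
low-dose patients without the outcome: 120 − 10 = 110
risk, high-dose patients = 15/150 = 0.1000
risk, low-dose patients = 10/120 = 0.0833
RR = 0.1000 / 0.0833 = 1.20

1.20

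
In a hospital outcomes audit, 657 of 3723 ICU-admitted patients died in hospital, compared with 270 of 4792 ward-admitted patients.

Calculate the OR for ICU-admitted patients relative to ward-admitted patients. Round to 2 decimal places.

odds, ICU-admitted patients = 657/3066 = 0.2143
odds, ward-admitted patients = 270/4522 = 0.0597
OR = 0.2143 / 0.0597 = 3.59

3.59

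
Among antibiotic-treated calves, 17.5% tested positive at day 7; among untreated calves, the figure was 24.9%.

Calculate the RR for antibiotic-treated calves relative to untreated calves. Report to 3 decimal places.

RR = 0.1750 / 0.2490 = 0.703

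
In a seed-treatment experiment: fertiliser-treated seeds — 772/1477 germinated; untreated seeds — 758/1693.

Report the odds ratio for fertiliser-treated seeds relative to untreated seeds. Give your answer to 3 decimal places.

odds, fertiliser-treated seeds = 772/705 = 1.0950
odds, untreated seeds = 758/935 = 0.8107
OR = 1.0950 / 0.8107 = 1.351

1.351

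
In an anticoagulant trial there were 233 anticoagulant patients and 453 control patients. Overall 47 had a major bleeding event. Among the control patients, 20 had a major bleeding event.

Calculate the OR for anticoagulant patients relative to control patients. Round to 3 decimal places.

OR = 2.838

anticoagulant patients with the outcome: 47 − 20 = 27
anticoagulant patients without the outcome: 233 − 27 = 206
control patients without the outcome: 453 − 20 = 433
OR = (27 × 433) / (206 × 20) = 11691/4120 ≈ 2.838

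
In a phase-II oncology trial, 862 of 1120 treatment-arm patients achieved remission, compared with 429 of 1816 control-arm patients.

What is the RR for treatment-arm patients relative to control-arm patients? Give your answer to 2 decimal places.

3.26

risk, treatment-arm patients = 862/1120 = 0.7696
risk, control-arm patients = 429/1816 = 0.2362
RR = 0.7696 / 0.2362 = 3.26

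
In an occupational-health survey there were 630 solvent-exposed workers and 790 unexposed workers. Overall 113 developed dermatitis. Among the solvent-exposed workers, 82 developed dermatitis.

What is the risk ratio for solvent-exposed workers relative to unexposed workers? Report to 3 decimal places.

RR = 3.317

solvent-exposed workers without the outcome: 630 − 82 = 548
unexposed workers with the outcome: 113 − 82 = 31
unexposed workers without the outcome: 790 − 31 = 759
risk, solvent-exposed workers = 82/630 = 0.13016
risk, unexposed workers = 31/790 = 0.03924
RR = 0.13016 / 0.03924 = 3.317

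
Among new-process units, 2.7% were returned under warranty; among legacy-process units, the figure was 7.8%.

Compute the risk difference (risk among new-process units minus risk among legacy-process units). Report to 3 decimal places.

risk difference = 0.02700 − 0.07800 = -0.051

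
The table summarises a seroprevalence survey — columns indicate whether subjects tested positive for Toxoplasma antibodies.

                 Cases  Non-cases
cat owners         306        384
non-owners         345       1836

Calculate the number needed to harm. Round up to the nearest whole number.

risk, cat owners = 306/690 = 0.443478
risk, non-owners = 345/2181 = 0.158184
absolute risk difference = 0.285294
1 / 0.285294 = 3.505 → round up → 4

NNH = 4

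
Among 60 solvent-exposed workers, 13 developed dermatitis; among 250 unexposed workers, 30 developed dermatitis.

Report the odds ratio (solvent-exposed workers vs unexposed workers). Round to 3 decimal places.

odds, solvent-exposed workers = 13/47 = 0.2766
odds, unexposed workers = 30/220 = 0.1364
OR = 0.2766 / 0.1364 = 2.028

OR = 2.028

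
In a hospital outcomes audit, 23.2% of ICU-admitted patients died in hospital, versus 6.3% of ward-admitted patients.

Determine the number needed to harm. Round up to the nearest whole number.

NNH ≈ 6

absolute risk difference = 0.169000
1 / 0.169000 = 5.917 → round up → 6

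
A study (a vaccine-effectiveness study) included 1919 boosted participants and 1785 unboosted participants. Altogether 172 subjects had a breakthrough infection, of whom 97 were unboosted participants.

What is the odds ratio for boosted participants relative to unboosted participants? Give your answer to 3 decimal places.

OR = 0.708

boosted participants with the outcome: 172 − 97 = 75
boosted participants without the outcome: 1919 − 75 = 1844
unboosted participants without the outcome: 1785 − 97 = 1688
odds, boosted participants = 75/1844 = 0.04067
odds, unboosted participants = 97/1688 = 0.05746
OR = 0.04067 / 0.05746 = 0.708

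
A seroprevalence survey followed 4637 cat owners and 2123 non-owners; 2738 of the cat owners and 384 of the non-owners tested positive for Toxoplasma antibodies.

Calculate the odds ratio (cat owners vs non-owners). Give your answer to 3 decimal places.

OR = (2738 × 1739) / (1899 × 384) = 4761382/729216 ≈ 6.529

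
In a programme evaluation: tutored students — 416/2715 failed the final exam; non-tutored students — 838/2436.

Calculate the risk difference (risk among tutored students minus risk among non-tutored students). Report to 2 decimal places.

risk, tutored students = 416/2715 = 0.1532
risk, non-tutored students = 838/2436 = 0.3440
risk difference = 0.1532 − 0.3440 = -0.19

-0.19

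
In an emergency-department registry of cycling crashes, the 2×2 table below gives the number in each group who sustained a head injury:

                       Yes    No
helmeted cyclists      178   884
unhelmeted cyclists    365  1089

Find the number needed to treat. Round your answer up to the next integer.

risk, helmeted cyclists = 178/1062 = 0.167608
risk, unhelmeted cyclists = 365/1454 = 0.251032
absolute risk difference = 0.083423
1 / 0.083423 = 11.987 → round up → 12

NNT ≈ 12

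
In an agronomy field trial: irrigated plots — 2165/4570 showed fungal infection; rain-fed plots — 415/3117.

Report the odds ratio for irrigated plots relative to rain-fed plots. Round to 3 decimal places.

5.861

odds, irrigated plots = 2165/2405 = 0.9002
odds, rain-fed plots = 415/2702 = 0.1536
OR = 0.9002 / 0.1536 = 5.861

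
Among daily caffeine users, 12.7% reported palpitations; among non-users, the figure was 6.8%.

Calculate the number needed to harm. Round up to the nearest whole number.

17

absolute risk difference = 0.059000
1 / 0.059000 = 16.949 → round up → 17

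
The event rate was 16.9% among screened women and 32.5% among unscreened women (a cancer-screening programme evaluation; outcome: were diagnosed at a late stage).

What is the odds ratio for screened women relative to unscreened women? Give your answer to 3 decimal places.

odds, screened women = 0.1690/0.8310 = 0.2034
odds, unscreened women = 0.3250/0.6750 = 0.4815
OR = 0.2034 / 0.4815 = 0.422

0.422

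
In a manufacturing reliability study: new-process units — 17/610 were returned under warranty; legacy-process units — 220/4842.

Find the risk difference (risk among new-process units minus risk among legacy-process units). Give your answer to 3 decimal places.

RD: -0.018

risk, new-process units = 17/610 = 0.02787
risk, legacy-process units = 220/4842 = 0.04544
risk difference = 0.02787 − 0.04544 = -0.018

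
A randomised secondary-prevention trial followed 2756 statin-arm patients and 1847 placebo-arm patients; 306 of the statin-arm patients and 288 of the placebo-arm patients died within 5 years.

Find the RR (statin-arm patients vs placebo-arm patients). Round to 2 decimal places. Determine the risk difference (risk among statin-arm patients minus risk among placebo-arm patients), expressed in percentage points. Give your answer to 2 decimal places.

RR = 0.71; RD = -4.49

risk, statin-arm patients = 306/2756 = 0.1110
risk, placebo-arm patients = 288/1847 = 0.1559
RR = 0.1110 / 0.1559 = 0.71
risk difference = 0.1110 − 0.1559 = -0.0449 → -4.49 percentage points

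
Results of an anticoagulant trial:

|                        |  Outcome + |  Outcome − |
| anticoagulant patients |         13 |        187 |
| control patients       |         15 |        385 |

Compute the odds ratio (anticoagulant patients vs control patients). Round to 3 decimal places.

OR: 1.784

odds, anticoagulant patients = 13/187 = 0.06952
odds, control patients = 15/385 = 0.03896
OR = 0.06952 / 0.03896 = 1.784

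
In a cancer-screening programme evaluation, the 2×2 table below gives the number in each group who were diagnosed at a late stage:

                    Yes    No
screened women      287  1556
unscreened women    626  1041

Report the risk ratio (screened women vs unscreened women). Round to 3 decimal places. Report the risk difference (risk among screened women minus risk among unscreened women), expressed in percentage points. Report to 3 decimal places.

risk, screened women = 287/1843 = 0.1557
risk, unscreened women = 626/1667 = 0.3755
RR = 0.1557 / 0.3755 = 0.415
risk difference = 0.1557 − 0.3755 = -0.2198 → -21.980 percentage points

RR = 0.415; RD = -21.980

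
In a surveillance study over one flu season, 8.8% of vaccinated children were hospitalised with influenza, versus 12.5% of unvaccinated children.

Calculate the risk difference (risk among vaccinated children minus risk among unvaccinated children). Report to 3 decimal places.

risk difference = 0.0880 − 0.1250 = -0.037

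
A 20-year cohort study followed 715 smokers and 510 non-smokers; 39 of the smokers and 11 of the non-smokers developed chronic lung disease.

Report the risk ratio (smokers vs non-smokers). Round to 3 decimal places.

2.529

risk, smokers = 39/715 = 0.05455
risk, non-smokers = 11/510 = 0.02157
RR = 0.05455 / 0.02157 = 2.529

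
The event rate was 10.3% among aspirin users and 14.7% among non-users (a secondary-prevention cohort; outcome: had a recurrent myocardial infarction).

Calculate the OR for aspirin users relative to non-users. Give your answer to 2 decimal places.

0.67

odds, aspirin users = 0.1030/0.8970 = 0.1148
odds, non-users = 0.1470/0.8530 = 0.1723
OR = 0.1148 / 0.1723 = 0.67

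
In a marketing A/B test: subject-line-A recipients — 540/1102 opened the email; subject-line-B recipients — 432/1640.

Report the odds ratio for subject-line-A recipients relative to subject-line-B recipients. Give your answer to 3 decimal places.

2.687

odds, subject-line-A recipients = 540/562 = 0.9609
odds, subject-line-B recipients = 432/1208 = 0.3576
OR = 0.9609 / 0.3576 = 2.687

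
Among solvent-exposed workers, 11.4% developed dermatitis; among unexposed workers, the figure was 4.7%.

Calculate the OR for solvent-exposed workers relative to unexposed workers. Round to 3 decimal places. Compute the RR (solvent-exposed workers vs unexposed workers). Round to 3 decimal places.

OR = 2.609; RR = 2.426

odds, solvent-exposed workers = 0.11400/0.88600 = 0.12867
odds, unexposed workers = 0.04700/0.95300 = 0.04932
OR = 0.12867 / 0.04932 = 2.609
RR = 0.11400 / 0.04700 = 2.426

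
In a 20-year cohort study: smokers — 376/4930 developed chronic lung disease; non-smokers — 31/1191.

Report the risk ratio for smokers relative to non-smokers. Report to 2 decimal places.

RR = 2.93

risk, smokers = 376/4930 = 0.07627
risk, non-smokers = 31/1191 = 0.02603
RR = 0.07627 / 0.02603 = 2.93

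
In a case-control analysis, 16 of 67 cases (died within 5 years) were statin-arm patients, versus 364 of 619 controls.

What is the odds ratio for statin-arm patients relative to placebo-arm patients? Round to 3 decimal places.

OR = (16 × 255) / (364 × 51) = 4080/18564 ≈ 0.220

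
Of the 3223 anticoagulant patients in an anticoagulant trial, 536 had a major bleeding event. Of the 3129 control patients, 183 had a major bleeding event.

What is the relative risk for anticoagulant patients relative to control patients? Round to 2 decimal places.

2.84

risk, anticoagulant patients = 536/3223 = 0.1663
risk, control patients = 183/3129 = 0.0585
RR = 0.1663 / 0.0585 = 2.84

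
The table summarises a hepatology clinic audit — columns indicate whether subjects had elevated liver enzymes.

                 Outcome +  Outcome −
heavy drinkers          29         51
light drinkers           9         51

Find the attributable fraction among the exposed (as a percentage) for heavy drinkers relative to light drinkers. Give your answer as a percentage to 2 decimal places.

AR% ≈ 58.62%

risk, heavy drinkers = 29/80 = 0.3625
risk, light drinkers = 9/60 = 0.1500
AR% = (0.3625 − 0.1500) / 0.3625 = 0.5862 → 58.62%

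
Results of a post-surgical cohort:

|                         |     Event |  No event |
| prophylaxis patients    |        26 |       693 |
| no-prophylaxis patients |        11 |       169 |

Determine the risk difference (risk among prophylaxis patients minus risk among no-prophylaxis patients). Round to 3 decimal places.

risk, prophylaxis patients = 26/719 = 0.03616
risk, no-prophylaxis patients = 11/180 = 0.06111
risk difference = 0.03616 − 0.06111 = -0.025

-0.025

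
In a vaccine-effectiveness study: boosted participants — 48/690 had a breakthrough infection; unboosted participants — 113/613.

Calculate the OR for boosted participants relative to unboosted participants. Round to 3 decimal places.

0.331

odds, boosted participants = 48/642 = 0.0748
odds, unboosted participants = 113/500 = 0.2260
OR = 0.0748 / 0.2260 = 0.331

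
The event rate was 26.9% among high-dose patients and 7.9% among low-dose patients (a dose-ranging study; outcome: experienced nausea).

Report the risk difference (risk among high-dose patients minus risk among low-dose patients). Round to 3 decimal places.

risk difference = 0.2690 − 0.0790 = 0.190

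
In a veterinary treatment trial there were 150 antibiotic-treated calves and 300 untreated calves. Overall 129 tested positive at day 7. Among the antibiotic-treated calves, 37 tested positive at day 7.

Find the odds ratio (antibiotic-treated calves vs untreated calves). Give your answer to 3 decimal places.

antibiotic-treated calves without the outcome: 150 − 37 = 113
untreated calves with the outcome: 129 − 37 = 92
untreated calves without the outcome: 300 − 92 = 208
OR = (37 × 208) / (113 × 92) = 7696/10396 ≈ 0.740

OR: 0.740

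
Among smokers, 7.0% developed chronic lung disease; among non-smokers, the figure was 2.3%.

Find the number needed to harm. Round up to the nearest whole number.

absolute risk difference = 0.047000
1 / 0.047000 = 21.277 → round up → 22

NNH ≈ 22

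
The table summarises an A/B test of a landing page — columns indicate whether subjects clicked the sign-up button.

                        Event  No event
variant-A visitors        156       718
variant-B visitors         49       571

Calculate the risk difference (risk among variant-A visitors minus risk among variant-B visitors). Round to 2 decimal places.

RD = 0.10

risk, variant-A visitors = 156/874 = 0.1785
risk, variant-B visitors = 49/620 = 0.0790
risk difference = 0.1785 − 0.0790 = 0.10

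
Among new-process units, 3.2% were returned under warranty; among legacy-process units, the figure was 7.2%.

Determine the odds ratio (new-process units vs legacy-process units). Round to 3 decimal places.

odds, new-process units = 0.03200/0.96800 = 0.03306
odds, legacy-process units = 0.07200/0.92800 = 0.07759
OR = 0.03306 / 0.07759 = 0.426

OR ≈ 0.426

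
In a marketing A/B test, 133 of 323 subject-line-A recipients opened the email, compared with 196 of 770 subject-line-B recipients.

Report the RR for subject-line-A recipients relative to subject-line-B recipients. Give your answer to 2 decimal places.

risk, subject-line-A recipients = 133/323 = 0.4118
risk, subject-line-B recipients = 196/770 = 0.2545
RR = 0.4118 / 0.2545 = 1.62

1.62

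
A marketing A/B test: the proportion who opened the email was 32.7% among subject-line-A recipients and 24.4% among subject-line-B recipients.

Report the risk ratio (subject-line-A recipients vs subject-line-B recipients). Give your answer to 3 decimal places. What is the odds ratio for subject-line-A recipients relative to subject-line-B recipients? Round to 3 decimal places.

RR = 0.3270 / 0.2440 = 1.340
odds, subject-line-A recipients = 0.3270/0.6730 = 0.4859
odds, subject-line-B recipients = 0.2440/0.7560 = 0.3228
OR = 0.4859 / 0.3228 = 1.505

RR = 1.340; OR = 1.505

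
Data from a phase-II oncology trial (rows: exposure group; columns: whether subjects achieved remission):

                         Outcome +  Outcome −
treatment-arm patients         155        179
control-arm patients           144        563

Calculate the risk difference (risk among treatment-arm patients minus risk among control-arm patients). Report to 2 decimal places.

RD = 0.26

risk, treatment-arm patients = 155/334 = 0.4641
risk, control-arm patients = 144/707 = 0.2037
risk difference = 0.4641 − 0.2037 = 0.26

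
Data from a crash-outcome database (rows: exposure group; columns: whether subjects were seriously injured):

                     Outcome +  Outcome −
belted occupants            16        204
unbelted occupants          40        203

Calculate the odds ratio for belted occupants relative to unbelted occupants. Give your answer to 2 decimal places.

odds, belted occupants = 16/204 = 0.0784
odds, unbelted occupants = 40/203 = 0.1970
OR = 0.0784 / 0.1970 = 0.40

0.40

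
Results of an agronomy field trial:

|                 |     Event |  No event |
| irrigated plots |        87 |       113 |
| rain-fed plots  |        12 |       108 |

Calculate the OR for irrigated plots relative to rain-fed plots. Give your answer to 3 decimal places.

OR = (87 × 108) / (113 × 12) = 9396/1356 ≈ 6.929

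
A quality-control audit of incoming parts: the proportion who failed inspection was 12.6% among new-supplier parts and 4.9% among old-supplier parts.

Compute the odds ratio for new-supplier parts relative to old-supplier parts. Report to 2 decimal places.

odds, new-supplier parts = 0.12600/0.87400 = 0.14416
odds, old-supplier parts = 0.04900/0.95100 = 0.05152
OR = 0.14416 / 0.05152 = 2.80

OR = 2.80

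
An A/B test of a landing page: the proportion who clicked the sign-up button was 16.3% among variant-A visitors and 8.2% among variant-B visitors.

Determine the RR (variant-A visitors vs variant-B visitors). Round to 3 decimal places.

RR = 0.1630 / 0.0820 = 1.988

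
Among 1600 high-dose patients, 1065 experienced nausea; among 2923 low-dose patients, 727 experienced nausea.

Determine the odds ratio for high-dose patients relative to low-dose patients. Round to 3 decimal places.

OR = (1065 × 2196) / (535 × 727) = 2338740/388945 ≈ 6.013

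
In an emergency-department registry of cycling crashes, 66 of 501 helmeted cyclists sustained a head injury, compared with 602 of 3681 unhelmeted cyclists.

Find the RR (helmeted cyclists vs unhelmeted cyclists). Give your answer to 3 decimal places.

risk, helmeted cyclists = 66/501 = 0.1317
risk, unhelmeted cyclists = 602/3681 = 0.1635
RR = 0.1317 / 0.1635 = 0.806

RR: 0.806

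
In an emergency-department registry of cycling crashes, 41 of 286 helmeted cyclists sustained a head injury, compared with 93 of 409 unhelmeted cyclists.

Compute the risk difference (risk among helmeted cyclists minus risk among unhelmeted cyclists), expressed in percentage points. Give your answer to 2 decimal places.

RD = -8.40

risk, helmeted cyclists = 41/286 = 0.1434
risk, unhelmeted cyclists = 93/409 = 0.2274
risk difference = 0.1434 − 0.2274 = -0.0840 → -8.40 percentage points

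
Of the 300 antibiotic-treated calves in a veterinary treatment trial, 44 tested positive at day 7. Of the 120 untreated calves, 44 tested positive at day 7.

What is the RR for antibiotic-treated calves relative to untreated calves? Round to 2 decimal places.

0.40

risk, antibiotic-treated calves = 44/300 = 0.1467
risk, untreated calves = 44/120 = 0.3667
RR = 0.1467 / 0.3667 = 0.40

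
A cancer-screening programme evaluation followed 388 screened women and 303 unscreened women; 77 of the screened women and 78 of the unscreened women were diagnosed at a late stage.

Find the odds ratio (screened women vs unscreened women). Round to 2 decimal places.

odds, screened women = 77/311 = 0.2476
odds, unscreened women = 78/225 = 0.3467
OR = 0.2476 / 0.3467 = 0.71

0.71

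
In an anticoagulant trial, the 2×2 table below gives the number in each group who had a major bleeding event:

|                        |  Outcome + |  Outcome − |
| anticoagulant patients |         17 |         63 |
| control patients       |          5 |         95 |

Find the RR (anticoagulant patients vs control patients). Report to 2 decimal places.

4.25

risk, anticoagulant patients = 17/80 = 0.2125
risk, control patients = 5/100 = 0.0500
RR = 0.2125 / 0.0500 = 4.25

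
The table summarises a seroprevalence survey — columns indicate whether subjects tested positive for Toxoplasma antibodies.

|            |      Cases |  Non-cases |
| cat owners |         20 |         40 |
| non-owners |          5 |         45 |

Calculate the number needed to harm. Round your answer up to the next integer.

risk, cat owners = 20/60 = 0.333333
risk, non-owners = 5/50 = 0.100000
absolute risk difference = 0.233333
1 / 0.233333 = 4.286 → round up → 5

NNH = 5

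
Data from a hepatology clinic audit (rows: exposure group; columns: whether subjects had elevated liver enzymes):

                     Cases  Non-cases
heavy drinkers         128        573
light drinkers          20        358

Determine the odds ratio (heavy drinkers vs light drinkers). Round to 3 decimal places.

OR = (128 × 358) / (573 × 20) = 45824/11460 ≈ 3.999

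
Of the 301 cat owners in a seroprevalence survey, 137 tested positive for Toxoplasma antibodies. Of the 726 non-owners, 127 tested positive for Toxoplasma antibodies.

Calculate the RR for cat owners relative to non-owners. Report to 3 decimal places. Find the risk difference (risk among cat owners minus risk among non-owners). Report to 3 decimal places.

risk, cat owners = 137/301 = 0.4551
risk, non-owners = 127/726 = 0.1749
RR = 0.4551 / 0.1749 = 2.602
risk difference = 0.4551 − 0.1749 = 0.280

RR = 2.602; RD = 0.280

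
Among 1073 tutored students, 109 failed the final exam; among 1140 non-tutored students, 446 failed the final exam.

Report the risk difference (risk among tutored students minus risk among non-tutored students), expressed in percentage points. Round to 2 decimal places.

-28.96

risk, tutored students = 109/1073 = 0.1016
risk, non-tutored students = 446/1140 = 0.3912
risk difference = 0.1016 − 0.3912 = -0.2896 → -28.96 percentage points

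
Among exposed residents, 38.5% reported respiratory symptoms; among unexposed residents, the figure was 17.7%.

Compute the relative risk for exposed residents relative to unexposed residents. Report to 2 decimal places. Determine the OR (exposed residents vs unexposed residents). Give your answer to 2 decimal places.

RR = 0.3850 / 0.1770 = 2.18
odds, exposed residents = 0.3850/0.6150 = 0.6260
odds, unexposed residents = 0.1770/0.8230 = 0.2151
OR = 0.6260 / 0.2151 = 2.91

RR = 2.18; OR = 2.91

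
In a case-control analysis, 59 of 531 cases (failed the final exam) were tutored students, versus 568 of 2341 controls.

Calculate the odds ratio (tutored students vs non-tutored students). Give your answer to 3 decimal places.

OR = (59 × 1773) / (568 × 472) = 104607/268096 ≈ 0.390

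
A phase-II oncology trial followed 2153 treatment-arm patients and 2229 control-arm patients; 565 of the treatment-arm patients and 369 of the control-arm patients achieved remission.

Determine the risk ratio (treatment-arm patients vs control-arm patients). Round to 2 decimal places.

risk, treatment-arm patients = 565/2153 = 0.2624
risk, control-arm patients = 369/2229 = 0.1655
RR = 0.2624 / 0.1655 = 1.59

RR = 1.59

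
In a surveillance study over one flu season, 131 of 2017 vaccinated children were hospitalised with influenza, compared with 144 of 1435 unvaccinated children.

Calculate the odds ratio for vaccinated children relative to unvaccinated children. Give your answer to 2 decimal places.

odds, vaccinated children = 131/1886 = 0.0695
odds, unvaccinated children = 144/1291 = 0.1115
OR = 0.0695 / 0.1115 = 0.62

0.62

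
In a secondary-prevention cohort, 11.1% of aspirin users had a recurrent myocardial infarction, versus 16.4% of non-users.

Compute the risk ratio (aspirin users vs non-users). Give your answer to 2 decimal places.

RR = 0.1110 / 0.1640 = 0.68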